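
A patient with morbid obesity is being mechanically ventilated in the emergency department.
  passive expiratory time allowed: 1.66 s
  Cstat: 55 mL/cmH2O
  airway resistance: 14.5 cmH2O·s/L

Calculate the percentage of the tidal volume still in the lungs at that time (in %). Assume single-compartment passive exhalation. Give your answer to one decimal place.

τ = R × C = 14.5 × 55 mL/cmH2O = 14.5 × 0.055 L/cmH2O = 0.7975 s.
Passive exhalation: V(t)/V₀ = e^(−t/τ) = e^(−1.66/0.7975) = 0.1247.
Fraction remaining = 0.1247 → 12.47%.

12.5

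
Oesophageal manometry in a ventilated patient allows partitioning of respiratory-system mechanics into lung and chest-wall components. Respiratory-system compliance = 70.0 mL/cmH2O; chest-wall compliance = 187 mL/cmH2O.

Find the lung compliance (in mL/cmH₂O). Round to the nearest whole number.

112

1/CL = 1/Crs − 1/Ccw.
1/CL = 1/70.0 − 1/187 = 0.008938.
CL = 111.88 mL/cmH2O.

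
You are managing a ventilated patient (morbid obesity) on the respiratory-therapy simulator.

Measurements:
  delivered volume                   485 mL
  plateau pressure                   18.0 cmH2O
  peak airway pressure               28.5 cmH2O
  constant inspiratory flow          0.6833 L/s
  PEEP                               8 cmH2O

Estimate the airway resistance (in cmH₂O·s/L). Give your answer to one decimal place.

Raw = (PIP − Pplat) / flow = (28.5 − 18.0) / 0.6833 = 10.5 / 0.6833 = 15.367 cmH2O·s/L.

15.4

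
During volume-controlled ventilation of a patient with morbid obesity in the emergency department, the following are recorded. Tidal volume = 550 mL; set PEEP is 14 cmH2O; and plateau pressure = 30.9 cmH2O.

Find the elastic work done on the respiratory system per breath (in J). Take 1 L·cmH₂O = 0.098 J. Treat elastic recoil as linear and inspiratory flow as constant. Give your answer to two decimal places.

0.46

Elastic work ≈ ½ × (Pplat − PEEP) × Vt = 0.5 × (30.9 − 14) × 0.550 L = 0.5 × 16.9 × 0.550 = 4.648 L·cmH2O.
× 0.098 J/(L·cmH2O) → 0.4555 J.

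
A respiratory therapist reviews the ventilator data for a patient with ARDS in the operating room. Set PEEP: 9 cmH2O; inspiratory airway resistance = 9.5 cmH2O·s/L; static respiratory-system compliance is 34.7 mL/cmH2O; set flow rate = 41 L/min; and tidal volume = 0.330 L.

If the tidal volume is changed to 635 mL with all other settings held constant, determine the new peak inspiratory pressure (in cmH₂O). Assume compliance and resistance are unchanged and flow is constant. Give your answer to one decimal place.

Flow: 41 L/min ÷ 60 = 0.6833 L/s.
PIP = Vt/C + R·V̇ + PEEP (constant-flow equation of motion).
Only the elastic term changes: ΔPIP = ΔVt / C = (635 − 330) / 34.7 = 8.79 cmH2O.
Original PIP = 330/34.7 + 9.5×0.6833 + 9 = 25.001 cmH2O; new PIP = 25.001 + (8.79) = 33.791 cmH2O.

33.8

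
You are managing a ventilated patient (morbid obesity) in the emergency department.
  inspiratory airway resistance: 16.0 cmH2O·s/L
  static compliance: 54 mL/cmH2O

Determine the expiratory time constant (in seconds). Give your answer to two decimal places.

τ = R × C = 16.0 × 54 mL/cmH2O = 16.0 × 0.054 L/cmH2O = 0.864 s.

0.86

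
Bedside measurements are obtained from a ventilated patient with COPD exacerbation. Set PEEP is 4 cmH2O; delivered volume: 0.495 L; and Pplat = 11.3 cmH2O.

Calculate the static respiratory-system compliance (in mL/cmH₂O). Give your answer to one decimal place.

67.8

Cstat = Vt / (Pplat − PEEP) = 495 / (11.3 − 4) = 495 / 7.3 = 67.808 mL/cmH2O.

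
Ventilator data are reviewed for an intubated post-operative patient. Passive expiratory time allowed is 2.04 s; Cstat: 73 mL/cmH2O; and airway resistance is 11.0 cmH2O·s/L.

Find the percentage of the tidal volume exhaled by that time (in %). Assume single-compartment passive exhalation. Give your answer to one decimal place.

τ = R × C = 11.0 × 73 mL/cmH2O = 11.0 × 0.073 L/cmH2O = 0.803 s.
Passive exhalation: V(t)/V₀ = e^(−t/τ) = e^(−2.04/0.803) = 0.07883.
Fraction exhaled = 1 − 0.07883 = 0.9212 → 92.12%.

92.1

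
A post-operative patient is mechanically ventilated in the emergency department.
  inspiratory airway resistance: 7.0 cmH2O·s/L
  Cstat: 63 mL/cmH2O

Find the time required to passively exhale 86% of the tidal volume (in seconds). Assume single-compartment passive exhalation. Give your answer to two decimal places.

0.87

τ = R × C = 7.0 × 63 mL/cmH2O = 7.0 × 0.063 L/cmH2O = 0.441 s.
Exhaled fraction f = 1 − e^(−t/τ) → t = −τ·ln(1 − f) = −0.441·ln(0.14) = 0.8671 s.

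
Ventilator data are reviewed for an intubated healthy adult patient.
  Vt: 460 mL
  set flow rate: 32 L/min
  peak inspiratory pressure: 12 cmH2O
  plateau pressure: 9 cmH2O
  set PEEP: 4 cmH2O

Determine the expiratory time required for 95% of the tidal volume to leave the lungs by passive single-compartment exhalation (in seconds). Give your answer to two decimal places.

1.55

Flow: 32 L/min ÷ 60 = 0.5333 L/s.
R = (PIP − Pplat)/V̇ = (12 − 9) / 0.5333 = 3.0/0.5333 = 5.625 cmH2O·s/L.
C = Vt/(Pplat − PEEP) = 460.0 / (9 − 4) = 460.0/5.0 = 92.0 mL/cmH2O.
τ = R × C = 5.625 × 0.092 L/cmH2O = 0.5175 s.
t = −τ·ln(1 − 0.95) = −0.5175·ln(0.05) = 1.55 s.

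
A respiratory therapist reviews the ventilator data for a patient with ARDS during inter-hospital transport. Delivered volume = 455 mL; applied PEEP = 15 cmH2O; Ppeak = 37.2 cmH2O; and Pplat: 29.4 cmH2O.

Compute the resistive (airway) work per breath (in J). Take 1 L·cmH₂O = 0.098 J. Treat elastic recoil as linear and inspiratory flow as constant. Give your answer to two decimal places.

With constant inspiratory flow the resistive pressure is constant at PIP − Pplat = 37.2 − 29.4 = 7.8 cmH2O, so resistive work = 7.8 × 0.455 = 3.549 L·cmH2O.
× 0.098 J/(L·cmH2O) → 0.3478 J.

0.35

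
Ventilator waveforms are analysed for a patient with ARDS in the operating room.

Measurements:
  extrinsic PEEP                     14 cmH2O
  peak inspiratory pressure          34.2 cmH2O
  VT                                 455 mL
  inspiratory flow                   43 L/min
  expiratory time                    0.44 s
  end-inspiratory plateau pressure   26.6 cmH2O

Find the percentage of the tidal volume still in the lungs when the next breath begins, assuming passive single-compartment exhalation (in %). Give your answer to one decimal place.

31.7

Flow: 43 L/min ÷ 60 = 0.7167 L/s.
R = (PIP − Pplat)/V̇ = (34.2 − 26.6) / 0.7167 = 7.6/0.7167 = 10.604 cmH2O·s/L.
C = Vt/(Pplat − PEEP) = 455.0 / (26.6 − 14) = 455.0/12.6 = 36.111 mL/cmH2O.
τ = R × C = 10.604 × 0.03611 L/cmH2O = 0.3829 s.
Fraction remaining at end-expiration = e^(−Te/τ) = e^(−0.44/0.3829) = 0.3169 → 31.69%.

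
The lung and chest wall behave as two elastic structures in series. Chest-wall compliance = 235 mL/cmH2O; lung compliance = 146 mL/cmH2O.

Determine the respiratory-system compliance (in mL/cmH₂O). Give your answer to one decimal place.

90.1

Lung and chest wall are elastances in series: 1/Crs = 1/CL + 1/Ccw.
1/Crs = 1/146 + 1/235 = 0.0111.
Crs = 90.09 mL/cmH2O.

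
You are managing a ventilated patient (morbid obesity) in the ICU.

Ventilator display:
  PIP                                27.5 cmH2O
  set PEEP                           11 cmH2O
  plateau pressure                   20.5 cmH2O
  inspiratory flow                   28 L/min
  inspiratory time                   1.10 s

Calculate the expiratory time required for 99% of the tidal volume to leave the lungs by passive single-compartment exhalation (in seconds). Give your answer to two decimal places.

Flow: 28 L/min ÷ 60 = 0.4667 L/s.
Vt = flow × Ti = 0.4667 L/s × 1.10 s × 1000 mL/L = 513.37 mL.
R = (PIP − Pplat)/V̇ = (27.5 − 20.5) / 0.4667 = 7.0/0.4667 = 14.999 cmH2O·s/L.
C = Vt/(Pplat − PEEP) = 513.37 / (20.5 − 11) = 513.37/9.5 = 54.039 mL/cmH2O.
τ = R × C = 14.999 × 0.05404 L/cmH2O = 0.8105 s.
t = −τ·ln(1 − 0.99) = −0.8105·ln(0.01) = 3.732 s.

3.73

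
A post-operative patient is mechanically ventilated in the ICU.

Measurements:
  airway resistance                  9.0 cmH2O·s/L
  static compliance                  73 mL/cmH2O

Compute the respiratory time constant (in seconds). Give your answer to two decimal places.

0.66

τ = R × C = 9.0 × 73 mL/cmH2O = 9.0 × 0.073 L/cmH2O = 0.657 s.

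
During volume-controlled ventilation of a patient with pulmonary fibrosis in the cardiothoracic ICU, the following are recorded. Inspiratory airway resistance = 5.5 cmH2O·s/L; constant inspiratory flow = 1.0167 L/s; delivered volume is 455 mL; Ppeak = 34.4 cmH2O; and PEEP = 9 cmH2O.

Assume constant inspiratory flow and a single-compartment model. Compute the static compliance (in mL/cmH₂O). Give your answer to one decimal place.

23.0

Equation of motion (constant flow): PIP = Vt/C + R·V̇ + PEEP.
Vt/C = PIP − R·V̇ − PEEP = 34.4 − 5.5×1.0167 − 9 = 34.4 − 5.592 − 9 = 19.808 cmH2O.
C = Vt / 19.808 = 455 / 19.808 = 22.971 mL/cmH2O.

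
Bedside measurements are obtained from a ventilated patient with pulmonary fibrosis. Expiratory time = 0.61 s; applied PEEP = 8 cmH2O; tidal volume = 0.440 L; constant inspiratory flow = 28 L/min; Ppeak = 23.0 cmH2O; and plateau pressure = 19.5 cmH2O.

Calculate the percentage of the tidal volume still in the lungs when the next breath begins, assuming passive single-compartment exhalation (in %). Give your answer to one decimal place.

Flow: 28 L/min ÷ 60 = 0.4667 L/s.
R = (PIP − Pplat)/V̇ = (23.0 − 19.5) / 0.4667 = 3.5/0.4667 = 7.499 cmH2O·s/L.
C = Vt/(Pplat − PEEP) = 440.0 / (19.5 − 8) = 440.0/11.5 = 38.261 mL/cmH2O.
τ = R × C = 7.499 × 0.03826 L/cmH2O = 0.2869 s.
Fraction remaining at end-expiration = e^(−Te/τ) = e^(−0.61/0.2869) = 0.1193 → 11.93%.

11.9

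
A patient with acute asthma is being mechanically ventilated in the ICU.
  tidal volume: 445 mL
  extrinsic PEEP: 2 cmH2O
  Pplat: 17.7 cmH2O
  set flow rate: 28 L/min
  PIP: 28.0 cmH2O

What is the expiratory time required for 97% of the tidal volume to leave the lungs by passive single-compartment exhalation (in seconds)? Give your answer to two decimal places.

2.19

Flow: 28 L/min ÷ 60 = 0.4667 L/s.
R = (PIP − Pplat)/V̇ = (28.0 − 17.7) / 0.4667 = 10.3/0.4667 = 22.07 cmH2O·s/L.
C = Vt/(Pplat − PEEP) = 445.0 / (17.7 − 2) = 445.0/15.7 = 28.344 mL/cmH2O.
τ = R × C = 22.07 × 0.02834 L/cmH2O = 0.6255 s.
t = −τ·ln(1 − 0.97) = −0.6255·ln(0.03) = 2.193 s.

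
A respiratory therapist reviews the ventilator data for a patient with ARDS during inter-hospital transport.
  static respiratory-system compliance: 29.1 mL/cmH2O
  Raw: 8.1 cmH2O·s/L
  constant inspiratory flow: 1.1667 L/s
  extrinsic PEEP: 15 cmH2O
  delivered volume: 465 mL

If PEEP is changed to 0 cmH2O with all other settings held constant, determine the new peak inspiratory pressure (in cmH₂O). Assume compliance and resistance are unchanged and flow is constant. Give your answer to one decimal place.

PIP = Vt/C + R·V̇ + PEEP (constant-flow equation of motion).
Only the baseline term changes: ΔPIP = ΔPEEP = 0 − 15 = -15.0 cmH2O.
Original PIP = 465/29.1 + 8.1×1.1667 + 15 = 40.43 cmH2O; new PIP = 40.43 + (-15.0) = 25.43 cmH2O.

25.4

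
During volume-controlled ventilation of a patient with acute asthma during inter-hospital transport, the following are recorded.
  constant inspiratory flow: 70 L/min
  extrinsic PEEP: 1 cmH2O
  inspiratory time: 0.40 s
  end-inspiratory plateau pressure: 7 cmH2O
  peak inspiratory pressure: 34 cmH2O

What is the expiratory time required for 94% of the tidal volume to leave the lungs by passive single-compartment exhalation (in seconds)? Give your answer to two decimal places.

Flow: 70 L/min ÷ 60 = 1.1667 L/s.
Vt = flow × Ti = 1.1667 L/s × 0.40 s × 1000 mL/L = 466.68 mL.
R = (PIP − Pplat)/V̇ = (34 − 7) / 1.1667 = 27.0/1.1667 = 23.142 cmH2O·s/L.
C = Vt/(Pplat − PEEP) = 466.68 / (7 − 1) = 466.68/6.0 = 77.78 mL/cmH2O.
τ = R × C = 23.142 × 0.07778 L/cmH2O = 1.8 s.
t = −τ·ln(1 − 0.94) = −1.8·ln(0.06) = 5.064 s.

5.06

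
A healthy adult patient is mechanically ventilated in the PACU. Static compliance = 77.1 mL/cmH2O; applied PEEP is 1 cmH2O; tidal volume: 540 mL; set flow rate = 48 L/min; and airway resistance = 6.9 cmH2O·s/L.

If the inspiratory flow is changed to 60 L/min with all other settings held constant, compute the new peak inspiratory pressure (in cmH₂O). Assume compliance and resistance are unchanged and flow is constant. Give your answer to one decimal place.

Flow: 48 L/min ÷ 60 = 0.8 L/s.
New flow: 60 L/min ÷ 60 = 1 L/s.
PIP = Vt/C + R·V̇ + PEEP (constant-flow equation of motion).
Only the resistive term changes: ΔPIP = R × ΔV̇ = 6.9 × (1 − 0.8) = 6.9 × 0.2 = 1.38 cmH2O.
Original PIP = 540/77.1 + 6.9×0.8 + 1 = 13.524 cmH2O; new PIP = 13.524 + (1.38) = 14.904 cmH2O.

14.9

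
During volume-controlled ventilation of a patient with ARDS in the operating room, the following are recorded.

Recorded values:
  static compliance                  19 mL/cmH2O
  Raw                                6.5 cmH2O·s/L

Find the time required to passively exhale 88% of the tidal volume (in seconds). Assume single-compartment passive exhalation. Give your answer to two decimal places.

τ = R × C = 6.5 × 19 mL/cmH2O = 6.5 × 0.019 L/cmH2O = 0.1235 s.
Exhaled fraction f = 1 − e^(−t/τ) → t = −τ·ln(1 − f) = −0.1235·ln(0.12) = 0.2619 s.

0.26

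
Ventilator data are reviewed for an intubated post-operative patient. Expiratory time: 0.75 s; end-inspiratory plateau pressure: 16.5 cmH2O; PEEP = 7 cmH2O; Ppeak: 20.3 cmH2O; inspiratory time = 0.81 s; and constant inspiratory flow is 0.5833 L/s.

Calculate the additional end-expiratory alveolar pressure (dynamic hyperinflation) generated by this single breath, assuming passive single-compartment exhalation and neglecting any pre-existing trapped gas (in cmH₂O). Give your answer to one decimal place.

Vt = flow × Ti = 0.5833 L/s × 0.81 s × 1000 mL/L = 472.47 mL.
R = (PIP − Pplat)/V̇ = (20.3 − 16.5) / 0.5833 = 3.8/0.5833 = 6.515 cmH2O·s/L.
C = Vt/(Pplat − PEEP) = 472.47 / (16.5 − 7) = 472.47/9.5 = 49.734 mL/cmH2O.
τ = R × C = 6.515 × 0.04973 L/cmH2O = 0.324 s.
Fraction remaining = e^(−Te/τ) = e^(−0.75/0.324) = 0.09878; trapped volume = 472.47 × 0.09878 = 46.671 mL.
Additional alveolar pressure from trapping ≈ V_trapped / C = 46.671 / 49.734 = 0.9384 cmH2O.

0.9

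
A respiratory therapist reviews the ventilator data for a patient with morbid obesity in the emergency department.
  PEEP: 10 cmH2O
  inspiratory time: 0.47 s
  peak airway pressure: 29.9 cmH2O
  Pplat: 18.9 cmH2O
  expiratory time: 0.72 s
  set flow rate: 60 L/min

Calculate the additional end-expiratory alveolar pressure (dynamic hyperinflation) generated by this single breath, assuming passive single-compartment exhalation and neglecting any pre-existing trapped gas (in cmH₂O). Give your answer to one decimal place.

Flow: 60 L/min ÷ 60 = 1 L/s.
Vt = flow × Ti = 1 L/s × 0.47 s × 1000 mL/L = 470.0 mL.
R = (PIP − Pplat)/V̇ = (29.9 − 18.9) / 1 = 11.0/1 = 11.0 cmH2O·s/L.
C = Vt/(Pplat − PEEP) = 470.0 / (18.9 − 10) = 470.0/8.9 = 52.809 mL/cmH2O.
τ = R × C = 11.0 × 0.05281 L/cmH2O = 0.5809 s.
Fraction remaining = e^(−Te/τ) = e^(−0.72/0.5809) = 0.2895; trapped volume = 470.0 × 0.2895 = 136.07 mL.
Additional alveolar pressure from trapping ≈ V_trapped / C = 136.07 / 52.809 = 2.577 cmH2O.

2.6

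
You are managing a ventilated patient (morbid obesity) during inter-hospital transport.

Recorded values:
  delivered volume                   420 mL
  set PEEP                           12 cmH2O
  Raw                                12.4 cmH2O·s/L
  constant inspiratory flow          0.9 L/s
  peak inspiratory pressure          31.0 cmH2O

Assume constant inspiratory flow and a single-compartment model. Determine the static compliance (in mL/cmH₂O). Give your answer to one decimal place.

53.6

Equation of motion (constant flow): PIP = Vt/C + R·V̇ + PEEP.
Vt/C = PIP − R·V̇ − PEEP = 31.0 − 12.4×0.9 − 12 = 31.0 − 11.16 − 12 = 7.84 cmH2O.
C = Vt / 7.84 = 420 / 7.84 = 53.571 mL/cmH2O.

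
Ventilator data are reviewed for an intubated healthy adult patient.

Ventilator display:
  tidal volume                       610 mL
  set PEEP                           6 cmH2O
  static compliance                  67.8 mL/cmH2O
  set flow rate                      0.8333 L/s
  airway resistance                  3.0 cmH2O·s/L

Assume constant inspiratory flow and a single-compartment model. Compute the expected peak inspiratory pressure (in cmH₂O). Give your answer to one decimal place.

Equation of motion (constant flow): PIP = Vt/C + R·V̇ + PEEP.
PIP = 610/67.8 + 3.0×0.8333 + 6 = 8.997 + 2.5 + 6 = 17.497 cmH2O.

17.5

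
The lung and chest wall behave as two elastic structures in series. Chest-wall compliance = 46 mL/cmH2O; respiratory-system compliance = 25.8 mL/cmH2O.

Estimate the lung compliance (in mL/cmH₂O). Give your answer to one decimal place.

1/CL = 1/Crs − 1/Ccw.
1/CL = 1/25.8 − 1/46 = 0.01702.
CL = 58.754 mL/cmH2O.

58.8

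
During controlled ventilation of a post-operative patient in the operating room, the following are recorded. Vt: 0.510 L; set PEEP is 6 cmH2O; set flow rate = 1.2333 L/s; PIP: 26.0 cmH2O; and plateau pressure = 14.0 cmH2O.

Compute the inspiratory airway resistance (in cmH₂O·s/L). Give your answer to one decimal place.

Raw = (PIP − Pplat) / flow = (26.0 − 14.0) / 1.2333 = 12.0 / 1.2333 = 9.73 cmH2O·s/L.

9.7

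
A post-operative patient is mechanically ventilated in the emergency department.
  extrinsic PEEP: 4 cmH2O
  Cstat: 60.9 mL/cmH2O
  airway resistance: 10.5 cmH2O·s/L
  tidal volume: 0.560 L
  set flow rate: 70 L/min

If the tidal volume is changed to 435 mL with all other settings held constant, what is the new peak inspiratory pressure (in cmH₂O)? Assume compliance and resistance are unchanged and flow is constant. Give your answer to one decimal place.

Flow: 70 L/min ÷ 60 = 1.1667 L/s.
PIP = Vt/C + R·V̇ + PEEP (constant-flow equation of motion).
Only the elastic term changes: ΔPIP = ΔVt / C = (435 − 560) / 60.9 = -2.053 cmH2O.
Original PIP = 560/60.9 + 10.5×1.1667 + 4 = 25.446 cmH2O; new PIP = 25.446 + (-2.053) = 23.393 cmH2O.

23.4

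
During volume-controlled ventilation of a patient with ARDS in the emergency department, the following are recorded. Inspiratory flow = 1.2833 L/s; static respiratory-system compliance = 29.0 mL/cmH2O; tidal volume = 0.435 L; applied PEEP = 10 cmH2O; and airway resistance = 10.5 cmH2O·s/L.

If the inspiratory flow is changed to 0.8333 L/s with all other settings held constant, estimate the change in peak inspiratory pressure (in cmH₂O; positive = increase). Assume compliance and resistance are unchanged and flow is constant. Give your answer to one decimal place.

-4.7

PIP = Vt/C + R·V̇ + PEEP (constant-flow equation of motion).
Only the resistive term changes: ΔPIP = R × ΔV̇ = 10.5 × (0.8333 − 1.2833) = 10.5 × -0.45 = -4.725 cmH2O.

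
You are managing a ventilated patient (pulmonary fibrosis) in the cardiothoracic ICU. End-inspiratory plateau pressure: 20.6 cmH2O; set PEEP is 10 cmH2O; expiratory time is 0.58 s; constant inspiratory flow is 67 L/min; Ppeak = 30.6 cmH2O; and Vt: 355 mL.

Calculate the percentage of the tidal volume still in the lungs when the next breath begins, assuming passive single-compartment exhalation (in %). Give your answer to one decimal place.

14.5

Flow: 67 L/min ÷ 60 = 1.1167 L/s.
R = (PIP − Pplat)/V̇ = (30.6 − 20.6) / 1.1167 = 10.0/1.1167 = 8.955 cmH2O·s/L.
C = Vt/(Pplat − PEEP) = 355.0 / (20.6 − 10) = 355.0/10.6 = 33.491 mL/cmH2O.
τ = R × C = 8.955 × 0.03349 L/cmH2O = 0.2999 s.
Fraction remaining at end-expiration = e^(−Te/τ) = e^(−0.58/0.2999) = 0.1446 → 14.46%.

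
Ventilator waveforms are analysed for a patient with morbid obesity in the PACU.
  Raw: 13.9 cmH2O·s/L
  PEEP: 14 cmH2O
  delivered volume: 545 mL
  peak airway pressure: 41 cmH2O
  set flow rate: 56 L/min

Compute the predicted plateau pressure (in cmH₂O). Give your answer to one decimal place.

Flow: 56 L/min ÷ 60 = 0.9333 L/s.
Pplat = PIP − Raw × flow = 41 − 13.9 × 0.9333 = 41 − 12.973 = 28.027 cmH2O.

28.0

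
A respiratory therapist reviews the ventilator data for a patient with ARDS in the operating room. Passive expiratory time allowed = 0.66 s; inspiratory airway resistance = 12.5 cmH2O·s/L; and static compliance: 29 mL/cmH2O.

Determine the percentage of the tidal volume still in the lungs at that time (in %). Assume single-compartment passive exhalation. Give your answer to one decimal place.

16.2

τ = R × C = 12.5 × 29 mL/cmH2O = 12.5 × 0.029 L/cmH2O = 0.3625 s.
Passive exhalation: V(t)/V₀ = e^(−t/τ) = e^(−0.66/0.3625) = 0.1619.
Fraction remaining = 0.1619 → 16.19%.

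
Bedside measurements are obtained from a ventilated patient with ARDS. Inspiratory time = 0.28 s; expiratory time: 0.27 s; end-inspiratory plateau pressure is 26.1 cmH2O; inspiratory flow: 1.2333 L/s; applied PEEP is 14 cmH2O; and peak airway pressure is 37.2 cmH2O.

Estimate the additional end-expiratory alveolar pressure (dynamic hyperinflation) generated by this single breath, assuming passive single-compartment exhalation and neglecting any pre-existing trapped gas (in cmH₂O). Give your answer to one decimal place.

Vt = flow × Ti = 1.2333 L/s × 0.28 s × 1000 mL/L = 345.32 mL.
R = (PIP − Pplat)/V̇ = (37.2 − 26.1) / 1.2333 = 11.1/1.2333 = 9.0 cmH2O·s/L.
C = Vt/(Pplat − PEEP) = 345.32 / (26.1 − 14) = 345.32/12.1 = 28.539 mL/cmH2O.
τ = R × C = 9.0 × 0.02854 L/cmH2O = 0.2569 s.
Fraction remaining = e^(−Te/τ) = e^(−0.27/0.2569) = 0.3496; trapped volume = 345.32 × 0.3496 = 120.72 mL.
Additional alveolar pressure from trapping ≈ V_trapped / C = 120.72 / 28.539 = 4.23 cmH2O.

4.2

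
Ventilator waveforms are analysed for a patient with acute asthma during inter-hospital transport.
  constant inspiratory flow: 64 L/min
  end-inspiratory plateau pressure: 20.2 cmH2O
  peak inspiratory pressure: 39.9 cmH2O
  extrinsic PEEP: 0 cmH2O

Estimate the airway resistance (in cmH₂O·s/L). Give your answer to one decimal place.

Flow: 64 L/min ÷ 60 = 1.0667 L/s.
Raw = (PIP − Pplat) / flow = (39.9 − 20.2) / 1.0667 = 19.7 / 1.0667 = 18.468 cmH2O·s/L.

18.5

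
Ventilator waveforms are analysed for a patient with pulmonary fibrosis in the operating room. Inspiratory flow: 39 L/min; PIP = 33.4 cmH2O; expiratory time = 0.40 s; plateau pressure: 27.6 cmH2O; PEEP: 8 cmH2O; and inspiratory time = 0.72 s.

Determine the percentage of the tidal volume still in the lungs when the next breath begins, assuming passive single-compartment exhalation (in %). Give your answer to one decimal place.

15.3

Flow: 39 L/min ÷ 60 = 0.65 L/s.
Vt = flow × Ti = 0.65 L/s × 0.72 s × 1000 mL/L = 468.0 mL.
R = (PIP − Pplat)/V̇ = (33.4 − 27.6) / 0.65 = 5.8/0.65 = 8.923 cmH2O·s/L.
C = Vt/(Pplat − PEEP) = 468.0 / (27.6 − 8) = 468.0/19.6 = 23.878 mL/cmH2O.
τ = R × C = 8.923 × 0.02388 L/cmH2O = 0.2131 s.
Fraction remaining at end-expiration = e^(−Te/τ) = e^(−0.40/0.2131) = 0.153 → 15.3%.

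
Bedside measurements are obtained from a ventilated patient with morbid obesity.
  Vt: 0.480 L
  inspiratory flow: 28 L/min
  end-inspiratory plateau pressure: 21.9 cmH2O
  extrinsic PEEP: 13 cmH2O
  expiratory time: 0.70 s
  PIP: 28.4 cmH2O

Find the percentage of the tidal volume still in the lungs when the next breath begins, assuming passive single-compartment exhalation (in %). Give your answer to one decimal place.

39.4

Flow: 28 L/min ÷ 60 = 0.4667 L/s.
R = (PIP − Pplat)/V̇ = (28.4 − 21.9) / 0.4667 = 6.5/0.4667 = 13.928 cmH2O·s/L.
C = Vt/(Pplat − PEEP) = 480.0 / (21.9 − 13) = 480.0/8.9 = 53.933 mL/cmH2O.
τ = R × C = 13.928 × 0.05393 L/cmH2O = 0.7511 s.
Fraction remaining at end-expiration = e^(−Te/τ) = e^(−0.70/0.7511) = 0.3938 → 39.38%.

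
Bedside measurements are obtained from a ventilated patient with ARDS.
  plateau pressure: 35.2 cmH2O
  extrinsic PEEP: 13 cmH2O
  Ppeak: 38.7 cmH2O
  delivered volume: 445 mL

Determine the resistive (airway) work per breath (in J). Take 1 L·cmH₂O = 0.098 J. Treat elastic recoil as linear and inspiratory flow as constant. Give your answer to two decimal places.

0.15

With constant inspiratory flow the resistive pressure is constant at PIP − Pplat = 38.7 − 35.2 = 3.5 cmH2O, so resistive work = 3.5 × 0.445 = 1.558 L·cmH2O.
× 0.098 J/(L·cmH2O) → 0.1527 J.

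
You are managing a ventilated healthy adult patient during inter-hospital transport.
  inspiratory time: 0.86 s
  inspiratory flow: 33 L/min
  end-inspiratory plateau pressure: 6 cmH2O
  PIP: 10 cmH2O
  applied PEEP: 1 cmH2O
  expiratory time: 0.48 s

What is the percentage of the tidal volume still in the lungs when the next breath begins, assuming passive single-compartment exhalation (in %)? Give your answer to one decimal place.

49.8

Flow: 33 L/min ÷ 60 = 0.55 L/s.
Vt = flow × Ti = 0.55 L/s × 0.86 s × 1000 mL/L = 473.0 mL.
R = (PIP − Pplat)/V̇ = (10 − 6) / 0.55 = 4.0/0.55 = 7.273 cmH2O·s/L.
C = Vt/(Pplat − PEEP) = 473.0 / (6 − 1) = 473.0/5.0 = 94.6 mL/cmH2O.
τ = R × C = 7.273 × 0.0946 L/cmH2O = 0.688 s.
Fraction remaining at end-expiration = e^(−Te/τ) = e^(−0.48/0.688) = 0.4977 → 49.77%.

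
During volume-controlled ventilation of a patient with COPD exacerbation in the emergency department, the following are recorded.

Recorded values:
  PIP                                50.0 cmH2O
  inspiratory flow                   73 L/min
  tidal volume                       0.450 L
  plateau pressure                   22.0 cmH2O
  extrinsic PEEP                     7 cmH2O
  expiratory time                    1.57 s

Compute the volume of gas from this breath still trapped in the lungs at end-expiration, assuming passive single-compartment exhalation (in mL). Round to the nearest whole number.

46

Flow: 73 L/min ÷ 60 = 1.2167 L/s.
R = (PIP − Pplat)/V̇ = (50.0 − 22.0) / 1.2167 = 28.0/1.2167 = 23.013 cmH2O·s/L.
C = Vt/(Pplat − PEEP) = 450.0 / (22.0 − 7) = 450.0/15.0 = 30.0 mL/cmH2O.
τ = R × C = 23.013 × 0.03 L/cmH2O = 0.6904 s.
Fraction remaining = e^(−Te/τ) = e^(−1.57/0.6904) = 0.1029.
Trapped volume = 450.0 × 0.1029 = 46.305 mL.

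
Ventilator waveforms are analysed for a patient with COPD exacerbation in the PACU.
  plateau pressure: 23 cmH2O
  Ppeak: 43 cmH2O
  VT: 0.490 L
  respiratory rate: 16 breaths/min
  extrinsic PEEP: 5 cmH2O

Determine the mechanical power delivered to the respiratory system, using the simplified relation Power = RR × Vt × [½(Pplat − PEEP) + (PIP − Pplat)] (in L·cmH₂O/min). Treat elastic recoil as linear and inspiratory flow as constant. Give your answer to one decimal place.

227.4

Per-breath work = Vt × [½(Pplat−PEEP) + (PIP−Pplat)] = 0.490 × [0.5×18.0 + 20.0] = 0.490 × 29.0 = 14.21 L·cmH2O.
Power = 16 × 14.21 = 227.36 L·cmH2O/min.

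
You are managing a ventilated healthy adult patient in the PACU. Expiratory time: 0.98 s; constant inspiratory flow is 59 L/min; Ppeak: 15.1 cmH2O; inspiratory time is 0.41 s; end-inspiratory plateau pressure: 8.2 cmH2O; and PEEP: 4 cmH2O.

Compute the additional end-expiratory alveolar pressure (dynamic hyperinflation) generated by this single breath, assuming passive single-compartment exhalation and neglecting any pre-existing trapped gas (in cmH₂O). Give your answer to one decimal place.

Flow: 59 L/min ÷ 60 = 0.9833 L/s.
Vt = flow × Ti = 0.9833 L/s × 0.41 s × 1000 mL/L = 403.15 mL.
R = (PIP − Pplat)/V̇ = (15.1 − 8.2) / 0.9833 = 6.9/0.9833 = 7.017 cmH2O·s/L.
C = Vt/(Pplat − PEEP) = 403.15 / (8.2 − 4) = 403.15/4.2 = 95.988 mL/cmH2O.
τ = R × C = 7.017 × 0.09599 L/cmH2O = 0.6736 s.
Fraction remaining = e^(−Te/τ) = e^(−0.98/0.6736) = 0.2334; trapped volume = 403.15 × 0.2334 = 94.095 mL.
Additional alveolar pressure from trapping ≈ V_trapped / C = 94.095 / 95.988 = 0.9803 cmH2O.

1.0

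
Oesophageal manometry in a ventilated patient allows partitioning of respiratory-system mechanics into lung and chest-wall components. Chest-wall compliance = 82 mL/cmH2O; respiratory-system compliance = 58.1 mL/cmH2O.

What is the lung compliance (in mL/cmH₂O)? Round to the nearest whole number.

199

1/CL = 1/Crs − 1/Ccw.
1/CL = 1/58.1 − 1/82 = 0.005017.
CL = 199.32 mL/cmH2O.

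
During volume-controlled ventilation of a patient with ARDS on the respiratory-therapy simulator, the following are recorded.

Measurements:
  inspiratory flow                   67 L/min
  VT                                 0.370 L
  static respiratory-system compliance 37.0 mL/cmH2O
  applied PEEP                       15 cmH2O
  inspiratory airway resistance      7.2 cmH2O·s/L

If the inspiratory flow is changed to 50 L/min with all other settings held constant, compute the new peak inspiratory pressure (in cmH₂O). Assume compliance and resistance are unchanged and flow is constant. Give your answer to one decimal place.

Flow: 67 L/min ÷ 60 = 1.1167 L/s.
New flow: 50 L/min ÷ 60 = 0.8333 L/s.
PIP = Vt/C + R·V̇ + PEEP (constant-flow equation of motion).
Only the resistive term changes: ΔPIP = R × ΔV̇ = 7.2 × (0.8333 − 1.1167) = 7.2 × -0.2834 = -2.04 cmH2O.
Original PIP = 370/37.0 + 7.2×1.1167 + 15 = 33.04 cmH2O; new PIP = 33.04 + (-2.04) = 31.0 cmH2O.

31.0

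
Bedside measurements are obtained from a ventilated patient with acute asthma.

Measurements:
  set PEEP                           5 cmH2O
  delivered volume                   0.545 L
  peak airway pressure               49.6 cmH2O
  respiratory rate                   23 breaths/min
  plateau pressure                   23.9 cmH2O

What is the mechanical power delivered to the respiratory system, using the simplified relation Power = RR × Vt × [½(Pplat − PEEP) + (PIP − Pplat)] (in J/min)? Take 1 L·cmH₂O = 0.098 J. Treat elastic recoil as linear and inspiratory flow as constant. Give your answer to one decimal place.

Per-breath work = Vt × [½(Pplat−PEEP) + (PIP−Pplat)] = 0.545 × [0.5×18.9 + 25.7] = 0.545 × 35.15 = 19.157 L·cmH2O.
Power = 23 × 19.157 = 440.61 L·cmH2O/min.
× 0.098 J/(L·cmH2O) → 43.18 J/min.

43.2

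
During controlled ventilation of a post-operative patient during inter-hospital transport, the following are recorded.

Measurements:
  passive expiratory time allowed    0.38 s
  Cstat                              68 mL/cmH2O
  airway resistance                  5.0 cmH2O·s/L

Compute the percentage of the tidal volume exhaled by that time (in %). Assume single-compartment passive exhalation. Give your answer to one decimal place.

τ = R × C = 5.0 × 68 mL/cmH2O = 5.0 × 0.068 L/cmH2O = 0.34 s.
Passive exhalation: V(t)/V₀ = e^(−t/τ) = e^(−0.38/0.34) = 0.327.
Fraction exhaled = 1 − 0.327 = 0.673 → 67.3%.

67.3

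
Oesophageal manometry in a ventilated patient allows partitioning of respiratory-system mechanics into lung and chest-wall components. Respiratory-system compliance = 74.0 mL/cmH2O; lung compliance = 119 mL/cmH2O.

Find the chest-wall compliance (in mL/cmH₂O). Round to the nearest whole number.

196

1/Ccw = 1/Crs − 1/CL.
1/Ccw = 1/74.0 − 1/119 = 0.00511.
Ccw = 195.69 mL/cmH2O.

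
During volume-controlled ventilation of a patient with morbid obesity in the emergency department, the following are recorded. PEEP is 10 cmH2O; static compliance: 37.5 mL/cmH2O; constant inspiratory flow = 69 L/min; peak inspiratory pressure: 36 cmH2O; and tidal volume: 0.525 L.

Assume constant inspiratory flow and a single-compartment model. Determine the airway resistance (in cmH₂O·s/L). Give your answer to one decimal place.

Flow: 69 L/min ÷ 60 = 1.15 L/s.
Equation of motion (constant flow): PIP = Vt/C + R·V̇ + PEEP.
R·V̇ = PIP − Vt/C − PEEP = 36 − 525/37.5 − 10 = 36 − 14.0 − 10 = 12.0 cmH2O.
R = 12.0 / 1.15 = 10.435 cmH2O·s/L.

10.4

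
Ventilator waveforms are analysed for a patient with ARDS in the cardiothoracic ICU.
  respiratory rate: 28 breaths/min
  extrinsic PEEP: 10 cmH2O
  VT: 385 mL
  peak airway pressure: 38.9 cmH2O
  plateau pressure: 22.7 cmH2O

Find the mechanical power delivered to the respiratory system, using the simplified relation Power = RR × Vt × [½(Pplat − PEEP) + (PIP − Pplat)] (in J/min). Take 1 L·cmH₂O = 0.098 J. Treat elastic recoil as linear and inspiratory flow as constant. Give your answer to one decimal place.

Per-breath work = Vt × [½(Pplat−PEEP) + (PIP−Pplat)] = 0.385 × [0.5×12.7 + 16.2] = 0.385 × 22.55 = 8.682 L·cmH2O.
Power = 28 × 8.682 = 243.1 L·cmH2O/min.
× 0.098 J/(L·cmH2O) → 23.824 J/min.

23.8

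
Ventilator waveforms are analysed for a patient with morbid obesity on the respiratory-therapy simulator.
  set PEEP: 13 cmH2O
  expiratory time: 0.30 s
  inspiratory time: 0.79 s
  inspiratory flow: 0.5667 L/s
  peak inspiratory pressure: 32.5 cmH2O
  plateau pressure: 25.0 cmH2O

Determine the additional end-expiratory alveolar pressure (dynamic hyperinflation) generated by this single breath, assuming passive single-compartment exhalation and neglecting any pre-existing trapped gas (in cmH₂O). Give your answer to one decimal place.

Vt = flow × Ti = 0.5667 L/s × 0.79 s × 1000 mL/L = 447.69 mL.
R = (PIP − Pplat)/V̇ = (32.5 − 25.0) / 0.5667 = 7.5/0.5667 = 13.235 cmH2O·s/L.
C = Vt/(Pplat − PEEP) = 447.69 / (25.0 − 13) = 447.69/12.0 = 37.308 mL/cmH2O.
τ = R × C = 13.235 × 0.03731 L/cmH2O = 0.4938 s.
Fraction remaining = e^(−Te/τ) = e^(−0.30/0.4938) = 0.5447; trapped volume = 447.69 × 0.5447 = 243.86 mL.
Additional alveolar pressure from trapping ≈ V_trapped / C = 243.86 / 37.308 = 6.536 cmH2O.

6.5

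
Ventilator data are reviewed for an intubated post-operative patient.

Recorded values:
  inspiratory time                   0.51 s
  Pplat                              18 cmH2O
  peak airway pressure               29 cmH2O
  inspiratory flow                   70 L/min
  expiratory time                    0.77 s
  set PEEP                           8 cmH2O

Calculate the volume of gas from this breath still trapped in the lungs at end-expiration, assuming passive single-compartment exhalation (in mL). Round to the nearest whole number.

Flow: 70 L/min ÷ 60 = 1.1667 L/s.
Vt = flow × Ti = 1.1667 L/s × 0.51 s × 1000 mL/L = 595.02 mL.
R = (PIP − Pplat)/V̇ = (29 − 18) / 1.1667 = 11.0/1.1667 = 9.428 cmH2O·s/L.
C = Vt/(Pplat − PEEP) = 595.02 / (18 − 8) = 595.02/10.0 = 59.502 mL/cmH2O.
τ = R × C = 9.428 × 0.0595 L/cmH2O = 0.561 s.
Fraction remaining = e^(−Te/τ) = e^(−0.77/0.561) = 0.2535.
Trapped volume = 595.02 × 0.2535 = 150.84 mL.

151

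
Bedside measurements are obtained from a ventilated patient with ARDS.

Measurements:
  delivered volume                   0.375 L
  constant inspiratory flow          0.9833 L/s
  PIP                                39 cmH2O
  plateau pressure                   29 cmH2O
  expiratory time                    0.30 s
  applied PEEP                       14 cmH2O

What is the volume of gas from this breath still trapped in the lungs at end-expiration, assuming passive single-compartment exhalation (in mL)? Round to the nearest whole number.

115

R = (PIP − Pplat)/V̇ = (39 − 29) / 0.9833 = 10.0/0.9833 = 10.17 cmH2O·s/L.
C = Vt/(Pplat − PEEP) = 375.0 / (29 − 14) = 375.0/15.0 = 25.0 mL/cmH2O.
τ = R × C = 10.17 × 0.025 L/cmH2O = 0.2543 s.
Fraction remaining = e^(−Te/τ) = e^(−0.30/0.2543) = 0.3074.
Trapped volume = 375.0 × 0.3074 = 115.28 mL.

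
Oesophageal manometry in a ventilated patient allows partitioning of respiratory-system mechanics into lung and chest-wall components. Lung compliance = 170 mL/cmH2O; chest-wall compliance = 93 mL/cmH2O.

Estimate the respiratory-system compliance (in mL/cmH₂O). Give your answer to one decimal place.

Lung and chest wall are elastances in series: 1/Crs = 1/CL + 1/Ccw.
1/Crs = 1/170 + 1/93 = 0.01664.
Crs = 60.096 mL/cmH2O.

60.1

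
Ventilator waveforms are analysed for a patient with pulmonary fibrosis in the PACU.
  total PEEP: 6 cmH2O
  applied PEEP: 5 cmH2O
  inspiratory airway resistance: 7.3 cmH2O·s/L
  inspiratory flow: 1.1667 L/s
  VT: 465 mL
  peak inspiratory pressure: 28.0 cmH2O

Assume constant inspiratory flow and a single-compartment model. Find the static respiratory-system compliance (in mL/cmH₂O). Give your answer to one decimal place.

34.5

Total PEEP = 6 cmH2O (set 5 + intrinsic 1); this is the baseline alveolar pressure.
Equation of motion (constant flow): PIP = Vt/C + R·V̇ + PEEP.
Vt/C = PIP − R·V̇ − PEEP = 28.0 − 7.3×1.1667 − 6 = 28.0 − 8.517 − 6 = 13.483 cmH2O.
C = Vt / 13.483 = 465 / 13.483 = 34.488 mL/cmH2O.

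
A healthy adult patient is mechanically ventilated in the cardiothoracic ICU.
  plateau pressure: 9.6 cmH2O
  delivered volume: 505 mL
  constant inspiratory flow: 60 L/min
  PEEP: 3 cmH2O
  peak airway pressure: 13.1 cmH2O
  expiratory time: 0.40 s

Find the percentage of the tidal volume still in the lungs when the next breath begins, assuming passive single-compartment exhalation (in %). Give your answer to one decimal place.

22.5

Flow: 60 L/min ÷ 60 = 1 L/s.
R = (PIP − Pplat)/V̇ = (13.1 − 9.6) / 1 = 3.5/1 = 3.5 cmH2O·s/L.
C = Vt/(Pplat − PEEP) = 505.0 / (9.6 − 3) = 505.0/6.6 = 76.515 mL/cmH2O.
τ = R × C = 3.5 × 0.07652 L/cmH2O = 0.2678 s.
Fraction remaining at end-expiration = e^(−Te/τ) = e^(−0.40/0.2678) = 0.2246 → 22.46%.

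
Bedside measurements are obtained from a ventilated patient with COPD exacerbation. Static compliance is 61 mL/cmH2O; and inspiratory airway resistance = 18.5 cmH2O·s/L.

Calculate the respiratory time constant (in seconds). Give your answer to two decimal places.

1.13

τ = R × C = 18.5 × 61 mL/cmH2O = 18.5 × 0.061 L/cmH2O = 1.129 s.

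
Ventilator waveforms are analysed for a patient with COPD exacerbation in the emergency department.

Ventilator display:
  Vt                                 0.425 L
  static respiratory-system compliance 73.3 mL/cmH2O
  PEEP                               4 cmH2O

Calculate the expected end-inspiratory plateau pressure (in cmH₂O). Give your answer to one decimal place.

9.8

Pplat = PEEP + Vt / Cstat = 4 + 425 / 73.3 = 4 + 5.798 = 9.798 cmH2O.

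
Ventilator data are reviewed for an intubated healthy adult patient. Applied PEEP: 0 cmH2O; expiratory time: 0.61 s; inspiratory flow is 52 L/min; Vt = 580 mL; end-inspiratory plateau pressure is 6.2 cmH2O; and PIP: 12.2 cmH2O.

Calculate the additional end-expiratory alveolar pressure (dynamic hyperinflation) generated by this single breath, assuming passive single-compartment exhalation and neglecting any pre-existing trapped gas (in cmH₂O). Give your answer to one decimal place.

2.4

Flow: 52 L/min ÷ 60 = 0.8667 L/s.
R = (PIP − Pplat)/V̇ = (12.2 − 6.2) / 0.8667 = 6.0/0.8667 = 6.923 cmH2O·s/L.
C = Vt/(Pplat − PEEP) = 580.0 / (6.2 − 0) = 580.0/6.2 = 93.548 mL/cmH2O.
τ = R × C = 6.923 × 0.09355 L/cmH2O = 0.6476 s.
Fraction remaining = e^(−Te/τ) = e^(−0.61/0.6476) = 0.3899; trapped volume = 580.0 × 0.3899 = 226.14 mL.
Additional alveolar pressure from trapping ≈ V_trapped / C = 226.14 / 93.548 = 2.417 cmH2O.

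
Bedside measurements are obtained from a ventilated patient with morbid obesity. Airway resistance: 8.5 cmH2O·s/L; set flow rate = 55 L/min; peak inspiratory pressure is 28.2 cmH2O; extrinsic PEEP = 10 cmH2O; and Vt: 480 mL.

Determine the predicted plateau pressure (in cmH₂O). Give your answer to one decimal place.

Flow: 55 L/min ÷ 60 = 0.9167 L/s.
Pplat = PIP − Raw × flow = 28.2 − 8.5 × 0.9167 = 28.2 − 7.792 = 20.408 cmH2O.

20.4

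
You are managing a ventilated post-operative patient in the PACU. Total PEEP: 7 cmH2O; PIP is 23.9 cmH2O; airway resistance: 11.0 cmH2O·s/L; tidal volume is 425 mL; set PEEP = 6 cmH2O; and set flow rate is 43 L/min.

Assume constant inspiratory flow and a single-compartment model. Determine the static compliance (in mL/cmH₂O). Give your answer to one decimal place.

47.1

Flow: 43 L/min ÷ 60 = 0.7167 L/s.
Total PEEP = 7 cmH2O (set 6 + intrinsic 1); this is the baseline alveolar pressure.
Equation of motion (constant flow): PIP = Vt/C + R·V̇ + PEEP.
Vt/C = PIP − R·V̇ − PEEP = 23.9 − 11.0×0.7167 − 7 = 23.9 − 7.884 − 7 = 9.016 cmH2O.
C = Vt / 9.016 = 425 / 9.016 = 47.138 mL/cmH2O.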